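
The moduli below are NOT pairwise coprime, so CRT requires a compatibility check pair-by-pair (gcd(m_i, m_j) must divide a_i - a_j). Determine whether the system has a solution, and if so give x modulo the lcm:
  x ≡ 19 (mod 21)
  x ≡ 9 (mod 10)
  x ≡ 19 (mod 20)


Moduli 21, 10, 20 are not pairwise coprime, so CRT works modulo lcm(m_i) when all pairwise compatibility conditions hold.
Pairwise compatibility: gcd(m_i, m_j) must divide a_i - a_j for every pair.
Merge one congruence at a time:
  Start: x ≡ 19 (mod 21).
  Combine with x ≡ 9 (mod 10): gcd(21, 10) = 1; 9 - 19 = -10, which IS divisible by 1, so compatible.
    Write x = 19 + 21·t and substitute into x ≡ 9 (mod 10): 21·t ≡ 9 − 19 = -10 (mod 10).
    Reduce coefficients mod 10: 1·t ≡ 0 (mod 10).
    So t ≡ 0 (mod 10).
    Then x = 19 + 21·0 = 19, valid modulo lcm(21, 10) = 210: x ≡ 19 (mod 210).
  Combine with x ≡ 19 (mod 20): gcd(210, 20) = 10; 19 - 19 = 0, which IS divisible by 10, so compatible.
    Write x = 19 + 210·t and substitute into x ≡ 19 (mod 20): 210·t ≡ 19 − 19 = 0 (mod 20).
    Divide the congruence (and modulus) by g = 10: 21·t ≡ 0 (mod 2).
    Reduce coefficients mod 2: 1·t ≡ 0 (mod 2).
    So t ≡ 0 (mod 2).
    Then x = 19 + 210·0 = 19, valid modulo lcm(210, 20) = 420: x ≡ 19 (mod 420).
Verify: 19 mod 21 = 19, 19 mod 10 = 9, 19 mod 20 = 19.

x ≡ 19 (mod 420).


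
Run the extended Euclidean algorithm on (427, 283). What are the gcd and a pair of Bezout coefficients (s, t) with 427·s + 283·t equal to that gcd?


Euclidean algorithm on (427, 283) — divide until remainder is 0:
  427 = 1 · 283 + 144
  283 = 1 · 144 + 139
  144 = 1 · 139 + 5
  139 = 27 · 5 + 4
  5 = 1 · 4 + 1
  4 = 4 · 1 + 0
gcd(427, 283) = 1.
Track Bezout coefficients alongside the remainders: start with r₀ = 427 = a·1 + b·0 (s = 1, t = 0) and r₁ = 283 = a·0 + b·1 (s = 0, t = 1); each new remainder r_{k+1} = r_{k-1} − q_k·r_k inherits s_{k+1} = s_{k-1} − q_k·s_k, t_{k+1} = t_{k-1} − q_k·t_k, so r_k = a·s_k + b·t_k at every step:
  q = 1: r = 144, s = 1 − 1·0 = 1, t = 0 − 1·1 = -1  (check: 427·1 + 283·(-1) = 144)
  q = 1: r = 139, s = 0 − 1·1 = -1, t = 1 − 1·(-1) = 2  (check: 427·(-1) + 283·2 = 139)
  q = 1: r = 5, s = 1 − 1·(-1) = 2, t = -1 − 1·2 = -3  (check: 427·2 + 283·(-3) = 5)
  q = 27: r = 4, s = -1 − 27·2 = -55, t = 2 − 27·(-3) = 83  (check: 427·(-55) + 283·83 = 4)
  q = 1: r = 1, s = 2 − 1·(-55) = 57, t = -3 − 1·83 = -86  (check: 427·57 + 283·(-86) = 1)
The row with r = 1 (the gcd) gives the Bezout coefficients s = 57, t = -86.
Result: 427 · (57) + 283 · (-86) = 1.

gcd(427, 283) = 1; s = 57, t = -86 (check: 427·57 + 283·(-86) = 1).


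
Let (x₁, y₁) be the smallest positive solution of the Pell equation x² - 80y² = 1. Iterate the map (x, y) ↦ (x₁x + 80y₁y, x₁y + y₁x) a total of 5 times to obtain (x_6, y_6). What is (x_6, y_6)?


Step 1: Find the fundamental solution (x₁, y₁) of x² - 80y² = 1.
  Expand √80 as a continued fraction. a₀ = ⌊√80⌋ = 8; iterate m_{k+1} = d_k·a_k − m_k, d_{k+1} = (80 − m_{k+1}²)/d_k, a_{k+1} = ⌊(a₀ + m_{k+1})/d_{k+1}⌋ (starting m₀ = 0, d₀ = 1), with convergents p_k = a_k·p_{k-1} + p_{k-2}, q_k = a_k·q_{k-1} + q_{k-2} (p₋₁ = 1, q₋₁ = 0):
  k = 0: a₀ = 8; p₀/q₀ = 8/1; p₀² − 80·q₀² = 64 − 80 = -16.
  k = 1: m = 8, d = 16, a = ⌊(8 + 8)/16⌋ = 1; p/q = (1·8 + 1)/(1·1 + 0) = 9/1; p² − 80·q² = 81 − 80 = 1.
  The first convergent with p² − 80·q² = 1 gives the fundamental solution (x₁, y₁) = (9, 1).
Step 2: Apply the recurrence (x_{n+1}, y_{n+1}) = (x₁x_n + 80y₁y_n, x₁y_n + y₁x_n) repeatedly.
  From (x_1, y_1) = (9, 1): x_2 = 9·9 + 80·1·1 = 161; y_2 = 9·1 + 1·9 = 18.
  From (x_2, y_2) = (161, 18): x_3 = 9·161 + 80·1·18 = 2889; y_3 = 9·18 + 1·161 = 323.
  From (x_3, y_3) = (2889, 323): x_4 = 9·2889 + 80·1·323 = 51841; y_4 = 9·323 + 1·2889 = 5796.
  From (x_4, y_4) = (51841, 5796): x_5 = 9·51841 + 80·1·5796 = 930249; y_5 = 9·5796 + 1·51841 = 104005.
  From (x_5, y_5) = (930249, 104005): x_6 = 9·930249 + 80·1·104005 = 16692641; y_6 = 9·104005 + 1·930249 = 1866294.
Step 3: Verify x_6² - 80·y_6² = 278644263554881 - 278644263554880 = 1 (should be 1). ✓

(x_1, y_1) = (9, 1); (x_6, y_6) = (16692641, 1866294).


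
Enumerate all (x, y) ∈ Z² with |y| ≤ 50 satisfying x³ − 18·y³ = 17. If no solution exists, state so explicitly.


The equation is x³ - 18y³ = 17. For fixed y, x³ = 18·y³ + 17, so a solution requires the RHS to be a perfect cube.
Strategy: iterate y from -50 to 50, compute RHS = 18·y³ + 17, and check whether it is a (positive or negative) perfect cube.
Check small values of y:
  y = 0: RHS = 17 is not a perfect cube.
  y = 1: RHS = 35 is not a perfect cube.
  y = -1: RHS = -1 = (-1)³ ⇒ x = -1 works.
  y = 2: RHS = 161 is not a perfect cube.
  y = -2: RHS = -127 is not a perfect cube.
  y = 3: RHS = 503 is not a perfect cube.
  y = -3: RHS = -469 is not a perfect cube.
Continuing the search up to |y| = 50 finds no further solutions beyond those listed.
Collected solutions: (-1, -1).

Solutions (with |y| ≤ 50): (-1, -1).


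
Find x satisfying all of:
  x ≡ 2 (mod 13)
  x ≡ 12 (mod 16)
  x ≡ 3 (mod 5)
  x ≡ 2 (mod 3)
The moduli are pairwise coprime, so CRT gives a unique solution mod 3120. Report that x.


Product of moduli M = 13 · 16 · 5 · 3 = 3120.
Merge one congruence at a time:
  Start: x ≡ 2 (mod 13).
  Combine with x ≡ 12 (mod 16); new modulus lcm = 208.
    Write x = 2 + 13·t and substitute into x ≡ 12 (mod 16): 13·t ≡ 12 − 2 = 10 (mod 16).
    The inverse of 13 mod 16 is 5 (since 13·5 = 65 = 4·16 + 1), so t ≡ 5·10 = 50 ≡ 2 (mod 16).
    Then x = 2 + 13·2 = 28, valid modulo lcm(13, 16) = 208: x ≡ 28 (mod 208).
  Combine with x ≡ 3 (mod 5); new modulus lcm = 1040.
    Write x = 28 + 208·t and substitute into x ≡ 3 (mod 5): 208·t ≡ 3 − 28 = -25 (mod 5).
    Reduce coefficients mod 5: 3·t ≡ 0 (mod 5).
    The inverse of 3 mod 5 is 2 (since 3·2 = 6 = 1·5 + 1), so t ≡ 2·0 = 0 ≡ 0 (mod 5).
    Then x = 28 + 208·0 = 28, valid modulo lcm(208, 5) = 1040: x ≡ 28 (mod 1040).
  Combine with x ≡ 2 (mod 3); new modulus lcm = 3120.
    Write x = 28 + 1040·t and substitute into x ≡ 2 (mod 3): 1040·t ≡ 2 − 28 = -26 (mod 3).
    Reduce coefficients mod 3: 2·t ≡ 1 (mod 3).
    The inverse of 2 mod 3 is 2 (since 2·2 = 4 = 1·3 + 1), so t ≡ 2·1 = 2 ≡ 2 (mod 3).
    Then x = 28 + 1040·2 = 2108, valid modulo lcm(1040, 3) = 3120: x ≡ 2108 (mod 3120).
Verify against each original: 2108 mod 13 = 2, 2108 mod 16 = 12, 2108 mod 5 = 3, 2108 mod 3 = 2.

x ≡ 2108 (mod 3120).


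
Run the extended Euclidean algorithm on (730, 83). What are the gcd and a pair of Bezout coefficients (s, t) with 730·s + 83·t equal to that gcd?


Euclidean algorithm on (730, 83) — divide until remainder is 0:
  730 = 8 · 83 + 66
  83 = 1 · 66 + 17
  66 = 3 · 17 + 15
  17 = 1 · 15 + 2
  15 = 7 · 2 + 1
  2 = 2 · 1 + 0
gcd(730, 83) = 1.
Track Bezout coefficients alongside the remainders: start with r₀ = 730 = a·1 + b·0 (s = 1, t = 0) and r₁ = 83 = a·0 + b·1 (s = 0, t = 1); each new remainder r_{k+1} = r_{k-1} − q_k·r_k inherits s_{k+1} = s_{k-1} − q_k·s_k, t_{k+1} = t_{k-1} − q_k·t_k, so r_k = a·s_k + b·t_k at every step:
  q = 8: r = 66, s = 1 − 8·0 = 1, t = 0 − 8·1 = -8  (check: 730·1 + 83·(-8) = 66)
  q = 1: r = 17, s = 0 − 1·1 = -1, t = 1 − 1·(-8) = 9  (check: 730·(-1) + 83·9 = 17)
  q = 3: r = 15, s = 1 − 3·(-1) = 4, t = -8 − 3·9 = -35  (check: 730·4 + 83·(-35) = 15)
  q = 1: r = 2, s = -1 − 1·4 = -5, t = 9 − 1·(-35) = 44  (check: 730·(-5) + 83·44 = 2)
  q = 7: r = 1, s = 4 − 7·(-5) = 39, t = -35 − 7·44 = -343  (check: 730·39 + 83·(-343) = 1)
The row with r = 1 (the gcd) gives the Bezout coefficients s = 39, t = -343.
Result: 730 · (39) + 83 · (-343) = 1.

gcd(730, 83) = 1; s = 39, t = -343 (check: 730·39 + 83·(-343) = 1).


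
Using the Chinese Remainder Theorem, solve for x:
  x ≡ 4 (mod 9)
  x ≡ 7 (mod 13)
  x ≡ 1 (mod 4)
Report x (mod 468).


Moduli 9, 13, 4 are pairwise coprime; by CRT there is a unique solution modulo M = 9 · 13 · 4 = 468.
Solve pairwise, accumulating the modulus:
  Start with x ≡ 4 (mod 9).
  Combine with x ≡ 7 (mod 13): since gcd(9, 13) = 1, we get a unique residue mod 117.
    Write x = 4 + 9·t and substitute into x ≡ 7 (mod 13): 9·t ≡ 7 − 4 = 3 (mod 13).
    The inverse of 9 mod 13 is 3 (since 9·3 = 27 = 2·13 + 1), so t ≡ 3·3 = 9 ≡ 9 (mod 13).
    Then x = 4 + 9·9 = 85, valid modulo lcm(9, 13) = 117: x ≡ 85 (mod 117).
  Combine with x ≡ 1 (mod 4): since gcd(117, 4) = 1, we get a unique residue mod 468.
    Write x = 85 + 117·t and substitute into x ≡ 1 (mod 4): 117·t ≡ 1 − 85 = -84 (mod 4).
    Reduce coefficients mod 4: 1·t ≡ 0 (mod 4).
    So t ≡ 0 (mod 4).
    Then x = 85 + 117·0 = 85, valid modulo lcm(117, 4) = 468: x ≡ 85 (mod 468).
Verify: 85 mod 9 = 4 ✓, 85 mod 13 = 7 ✓, 85 mod 4 = 1 ✓.

x ≡ 85 (mod 468).


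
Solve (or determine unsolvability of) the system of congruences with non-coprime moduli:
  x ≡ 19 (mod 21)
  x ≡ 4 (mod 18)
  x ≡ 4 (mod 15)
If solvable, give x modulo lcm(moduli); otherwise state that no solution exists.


Moduli 21, 18, 15 are not pairwise coprime, so CRT works modulo lcm(m_i) when all pairwise compatibility conditions hold.
Pairwise compatibility: gcd(m_i, m_j) must divide a_i - a_j for every pair.
Merge one congruence at a time:
  Start: x ≡ 19 (mod 21).
  Combine with x ≡ 4 (mod 18): gcd(21, 18) = 3; 4 - 19 = -15, which IS divisible by 3, so compatible.
    Write x = 19 + 21·t and substitute into x ≡ 4 (mod 18): 21·t ≡ 4 − 19 = -15 (mod 18).
    Divide the congruence (and modulus) by g = 3: 7·t ≡ -5 (mod 6).
    Reduce coefficients mod 6: 1·t ≡ 1 (mod 6).
    So t ≡ 1 (mod 6).
    Then x = 19 + 21·1 = 40, valid modulo lcm(21, 18) = 126: x ≡ 40 (mod 126).
  Combine with x ≡ 4 (mod 15): gcd(126, 15) = 3; 4 - 40 = -36, which IS divisible by 3, so compatible.
    Write x = 40 + 126·t and substitute into x ≡ 4 (mod 15): 126·t ≡ 4 − 40 = -36 (mod 15).
    Divide the congruence (and modulus) by g = 3: 42·t ≡ -12 (mod 5).
    Reduce coefficients mod 5: 2·t ≡ 3 (mod 5).
    The inverse of 2 mod 5 is 3 (since 2·3 = 6 = 1·5 + 1), so t ≡ 3·3 = 9 ≡ 4 (mod 5).
    Then x = 40 + 126·4 = 544, valid modulo lcm(126, 15) = 630: x ≡ 544 (mod 630).
Verify: 544 mod 21 = 19, 544 mod 18 = 4, 544 mod 15 = 4.

x ≡ 544 (mod 630).


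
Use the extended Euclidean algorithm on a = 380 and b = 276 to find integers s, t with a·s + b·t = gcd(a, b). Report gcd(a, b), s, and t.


Euclidean algorithm on (380, 276) — divide until remainder is 0:
  380 = 1 · 276 + 104
  276 = 2 · 104 + 68
  104 = 1 · 68 + 36
  68 = 1 · 36 + 32
  36 = 1 · 32 + 4
  32 = 8 · 4 + 0
gcd(380, 276) = 4.
Track Bezout coefficients alongside the remainders: start with r₀ = 380 = a·1 + b·0 (s = 1, t = 0) and r₁ = 276 = a·0 + b·1 (s = 0, t = 1); each new remainder r_{k+1} = r_{k-1} − q_k·r_k inherits s_{k+1} = s_{k-1} − q_k·s_k, t_{k+1} = t_{k-1} − q_k·t_k, so r_k = a·s_k + b·t_k at every step:
  q = 1: r = 104, s = 1 − 1·0 = 1, t = 0 − 1·1 = -1  (check: 380·1 + 276·(-1) = 104)
  q = 2: r = 68, s = 0 − 2·1 = -2, t = 1 − 2·(-1) = 3  (check: 380·(-2) + 276·3 = 68)
  q = 1: r = 36, s = 1 − 1·(-2) = 3, t = -1 − 1·3 = -4  (check: 380·3 + 276·(-4) = 36)
  q = 1: r = 32, s = -2 − 1·3 = -5, t = 3 − 1·(-4) = 7  (check: 380·(-5) + 276·7 = 32)
  q = 1: r = 4, s = 3 − 1·(-5) = 8, t = -4 − 1·7 = -11  (check: 380·8 + 276·(-11) = 4)
The row with r = 4 (the gcd) gives the Bezout coefficients s = 8, t = -11.
Result: 380 · (8) + 276 · (-11) = 4.

gcd(380, 276) = 4; s = 8, t = -11 (check: 380·8 + 276·(-11) = 4).


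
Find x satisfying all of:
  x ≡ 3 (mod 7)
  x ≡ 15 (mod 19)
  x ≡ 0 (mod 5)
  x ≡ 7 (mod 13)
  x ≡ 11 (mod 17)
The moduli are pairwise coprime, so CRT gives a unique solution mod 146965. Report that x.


Product of moduli M = 7 · 19 · 5 · 13 · 17 = 146965.
Merge one congruence at a time:
  Start: x ≡ 3 (mod 7).
  Combine with x ≡ 15 (mod 19); new modulus lcm = 133.
    Write x = 3 + 7·t and substitute into x ≡ 15 (mod 19): 7·t ≡ 15 − 3 = 12 (mod 19).
    The inverse of 7 mod 19 is 11 (since 7·11 = 77 = 4·19 + 1), so t ≡ 11·12 = 132 ≡ 18 (mod 19).
    Then x = 3 + 7·18 = 129, valid modulo lcm(7, 19) = 133: x ≡ 129 (mod 133).
  Combine with x ≡ 0 (mod 5); new modulus lcm = 665.
    Write x = 129 + 133·t and substitute into x ≡ 0 (mod 5): 133·t ≡ 0 − 129 = -129 (mod 5).
    Reduce coefficients mod 5: 3·t ≡ 1 (mod 5).
    The inverse of 3 mod 5 is 2 (since 3·2 = 6 = 1·5 + 1), so t ≡ 2·1 = 2 ≡ 2 (mod 5).
    Then x = 129 + 133·2 = 395, valid modulo lcm(133, 5) = 665: x ≡ 395 (mod 665).
  Combine with x ≡ 7 (mod 13); new modulus lcm = 8645.
    Write x = 395 + 665·t and substitute into x ≡ 7 (mod 13): 665·t ≡ 7 − 395 = -388 (mod 13).
    Reduce coefficients mod 13: 2·t ≡ 2 (mod 13).
    The inverse of 2 mod 13 is 7 (since 2·7 = 14 = 1·13 + 1), so t ≡ 7·2 = 14 ≡ 1 (mod 13).
    Then x = 395 + 665·1 = 1060, valid modulo lcm(665, 13) = 8645: x ≡ 1060 (mod 8645).
  Combine with x ≡ 11 (mod 17); new modulus lcm = 146965.
    Write x = 1060 + 8645·t and substitute into x ≡ 11 (mod 17): 8645·t ≡ 11 − 1060 = -1049 (mod 17).
    Reduce coefficients mod 17: 9·t ≡ 5 (mod 17).
    The inverse of 9 mod 17 is 2 (since 9·2 = 18 = 1·17 + 1), so t ≡ 2·5 = 10 ≡ 10 (mod 17).
    Then x = 1060 + 8645·10 = 87510, valid modulo lcm(8645, 17) = 146965: x ≡ 87510 (mod 146965).
Verify against each original: 87510 mod 7 = 3, 87510 mod 19 = 15, 87510 mod 5 = 0, 87510 mod 13 = 7, 87510 mod 17 = 11.

x ≡ 87510 (mod 146965).


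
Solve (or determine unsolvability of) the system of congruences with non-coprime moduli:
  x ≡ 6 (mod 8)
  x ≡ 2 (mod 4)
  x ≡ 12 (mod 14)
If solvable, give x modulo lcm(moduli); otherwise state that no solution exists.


Moduli 8, 4, 14 are not pairwise coprime, so CRT works modulo lcm(m_i) when all pairwise compatibility conditions hold.
Pairwise compatibility: gcd(m_i, m_j) must divide a_i - a_j for every pair.
Merge one congruence at a time:
  Start: x ≡ 6 (mod 8).
  Combine with x ≡ 2 (mod 4): gcd(8, 4) = 4; 2 - 6 = -4, which IS divisible by 4, so compatible.
    Write x = 6 + 8·t and substitute into x ≡ 2 (mod 4): 8·t ≡ 2 − 6 = -4 (mod 4).
    Divide the congruence (and modulus) by g = 4: 2·t ≡ -1 (mod 1).
    Modulo 1 every t works; take t = 0.
    Then x = 6 + 8·0 = 6, valid modulo lcm(8, 4) = 8: x ≡ 6 (mod 8).
  Combine with x ≡ 12 (mod 14): gcd(8, 14) = 2; 12 - 6 = 6, which IS divisible by 2, so compatible.
    Write x = 6 + 8·t and substitute into x ≡ 12 (mod 14): 8·t ≡ 12 − 6 = 6 (mod 14).
    Divide the congruence (and modulus) by g = 2: 4·t ≡ 3 (mod 7).
    The inverse of 4 mod 7 is 2 (since 4·2 = 8 = 1·7 + 1), so t ≡ 2·3 = 6 ≡ 6 (mod 7).
    Then x = 6 + 8·6 = 54, valid modulo lcm(8, 14) = 56: x ≡ 54 (mod 56).
Verify: 54 mod 8 = 6, 54 mod 4 = 2, 54 mod 14 = 12.

x ≡ 54 (mod 56).


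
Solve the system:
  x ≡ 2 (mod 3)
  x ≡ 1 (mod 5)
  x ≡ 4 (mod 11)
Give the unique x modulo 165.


Moduli 3, 5, 11 are pairwise coprime; by CRT there is a unique solution modulo M = 3 · 5 · 11 = 165.
Solve pairwise, accumulating the modulus:
  Start with x ≡ 2 (mod 3).
  Combine with x ≡ 1 (mod 5): since gcd(3, 5) = 1, we get a unique residue mod 15.
    Write x = 2 + 3·t and substitute into x ≡ 1 (mod 5): 3·t ≡ 1 − 2 = -1 (mod 5).
    Reduce coefficients mod 5: 3·t ≡ 4 (mod 5).
    The inverse of 3 mod 5 is 2 (since 3·2 = 6 = 1·5 + 1), so t ≡ 2·4 = 8 ≡ 3 (mod 5).
    Then x = 2 + 3·3 = 11, valid modulo lcm(3, 5) = 15: x ≡ 11 (mod 15).
  Combine with x ≡ 4 (mod 11): since gcd(15, 11) = 1, we get a unique residue mod 165.
    Write x = 11 + 15·t and substitute into x ≡ 4 (mod 11): 15·t ≡ 4 − 11 = -7 (mod 11).
    Reduce coefficients mod 11: 4·t ≡ 4 (mod 11).
    The inverse of 4 mod 11 is 3 (since 4·3 = 12 = 1·11 + 1), so t ≡ 3·4 = 12 ≡ 1 (mod 11).
    Then x = 11 + 15·1 = 26, valid modulo lcm(15, 11) = 165: x ≡ 26 (mod 165).
Verify: 26 mod 3 = 2 ✓, 26 mod 5 = 1 ✓, 26 mod 11 = 4 ✓.

x ≡ 26 (mod 165).


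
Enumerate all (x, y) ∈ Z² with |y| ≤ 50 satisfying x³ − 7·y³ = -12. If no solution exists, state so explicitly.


The equation is x³ - 7y³ = -12. For fixed y, x³ = 7·y³ − 12, so a solution requires the RHS to be a perfect cube.
Strategy: iterate y from -50 to 50, compute RHS = 7·y³ − 12, and check whether it is a (positive or negative) perfect cube.
Check small values of y:
  y = 0: RHS = -12 is not a perfect cube.
  y = 1: RHS = -5 is not a perfect cube.
  y = -1: RHS = -19 is not a perfect cube.
  y = 2: RHS = 44 is not a perfect cube.
  y = -2: RHS = -68 is not a perfect cube.
  y = 3: RHS = 177 is not a perfect cube.
  y = -3: RHS = -201 is not a perfect cube.
Continuing the search up to |y| = 50 finds no solutions either.
No (x, y) in the scanned range satisfies the equation.

No integer solutions with |y| ≤ 50.


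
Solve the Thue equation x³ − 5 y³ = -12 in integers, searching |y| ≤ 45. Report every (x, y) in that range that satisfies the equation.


The equation is x³ - 5y³ = -12. For fixed y, x³ = 5·y³ − 12, so a solution requires the RHS to be a perfect cube.
Strategy: iterate y from -45 to 45, compute RHS = 5·y³ − 12, and check whether it is a (positive or negative) perfect cube.
Check small values of y:
  y = 0: RHS = -12 is not a perfect cube.
  y = 1: RHS = -7 is not a perfect cube.
  y = -1: RHS = -17 is not a perfect cube.
  y = 2: RHS = 28 is not a perfect cube.
  y = -2: RHS = -52 is not a perfect cube.
  y = 3: RHS = 123 is not a perfect cube.
  y = -3: RHS = -147 is not a perfect cube.
Continuing the search up to |y| = 45 finds no solutions either.
No (x, y) in the scanned range satisfies the equation.

No integer solutions with |y| ≤ 45.


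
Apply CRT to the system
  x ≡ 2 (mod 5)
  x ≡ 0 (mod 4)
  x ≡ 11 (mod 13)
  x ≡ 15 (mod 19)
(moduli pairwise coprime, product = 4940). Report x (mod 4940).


Product of moduli M = 5 · 4 · 13 · 19 = 4940.
Merge one congruence at a time:
  Start: x ≡ 2 (mod 5).
  Combine with x ≡ 0 (mod 4); new modulus lcm = 20.
    Write x = 2 + 5·t and substitute into x ≡ 0 (mod 4): 5·t ≡ 0 − 2 = -2 (mod 4).
    Reduce coefficients mod 4: 1·t ≡ 2 (mod 4).
    So t ≡ 2 (mod 4).
    Then x = 2 + 5·2 = 12, valid modulo lcm(5, 4) = 20: x ≡ 12 (mod 20).
  Combine with x ≡ 11 (mod 13); new modulus lcm = 260.
    Write x = 12 + 20·t and substitute into x ≡ 11 (mod 13): 20·t ≡ 11 − 12 = -1 (mod 13).
    Reduce coefficients mod 13: 7·t ≡ 12 (mod 13).
    The inverse of 7 mod 13 is 2 (since 7·2 = 14 = 1·13 + 1), so t ≡ 2·12 = 24 ≡ 11 (mod 13).
    Then x = 12 + 20·11 = 232, valid modulo lcm(20, 13) = 260: x ≡ 232 (mod 260).
  Combine with x ≡ 15 (mod 19); new modulus lcm = 4940.
    Write x = 232 + 260·t and substitute into x ≡ 15 (mod 19): 260·t ≡ 15 − 232 = -217 (mod 19).
    Reduce coefficients mod 19: 13·t ≡ 11 (mod 19).
    The inverse of 13 mod 19 is 3 (since 13·3 = 39 = 2·19 + 1), so t ≡ 3·11 = 33 ≡ 14 (mod 19).
    Then x = 232 + 260·14 = 3872, valid modulo lcm(260, 19) = 4940: x ≡ 3872 (mod 4940).
Verify against each original: 3872 mod 5 = 2, 3872 mod 4 = 0, 3872 mod 13 = 11, 3872 mod 19 = 15.

x ≡ 3872 (mod 4940).


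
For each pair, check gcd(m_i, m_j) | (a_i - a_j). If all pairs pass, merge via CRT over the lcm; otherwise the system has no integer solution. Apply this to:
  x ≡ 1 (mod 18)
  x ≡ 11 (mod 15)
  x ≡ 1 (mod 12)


Moduli 18, 15, 12 are not pairwise coprime, so CRT works modulo lcm(m_i) when all pairwise compatibility conditions hold.
Pairwise compatibility: gcd(m_i, m_j) must divide a_i - a_j for every pair.
Merge one congruence at a time:
  Start: x ≡ 1 (mod 18).
  Combine with x ≡ 11 (mod 15): gcd(18, 15) = 3, and 11 - 1 = 10 is NOT divisible by 3.
    ⇒ system is inconsistent (no integer solution).

No solution (the system is inconsistent).


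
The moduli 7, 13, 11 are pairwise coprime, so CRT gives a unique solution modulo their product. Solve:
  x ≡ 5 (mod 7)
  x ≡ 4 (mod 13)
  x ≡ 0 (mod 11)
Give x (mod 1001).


Moduli 7, 13, 11 are pairwise coprime; by CRT there is a unique solution modulo M = 7 · 13 · 11 = 1001.
Solve pairwise, accumulating the modulus:
  Start with x ≡ 5 (mod 7).
  Combine with x ≡ 4 (mod 13): since gcd(7, 13) = 1, we get a unique residue mod 91.
    Write x = 5 + 7·t and substitute into x ≡ 4 (mod 13): 7·t ≡ 4 − 5 = -1 (mod 13).
    Reduce coefficients mod 13: 7·t ≡ 12 (mod 13).
    The inverse of 7 mod 13 is 2 (since 7·2 = 14 = 1·13 + 1), so t ≡ 2·12 = 24 ≡ 11 (mod 13).
    Then x = 5 + 7·11 = 82, valid modulo lcm(7, 13) = 91: x ≡ 82 (mod 91).
  Combine with x ≡ 0 (mod 11): since gcd(91, 11) = 1, we get a unique residue mod 1001.
    Write x = 82 + 91·t and substitute into x ≡ 0 (mod 11): 91·t ≡ 0 − 82 = -82 (mod 11).
    Reduce coefficients mod 11: 3·t ≡ 6 (mod 11).
    The inverse of 3 mod 11 is 4 (since 3·4 = 12 = 1·11 + 1), so t ≡ 4·6 = 24 ≡ 2 (mod 11).
    Then x = 82 + 91·2 = 264, valid modulo lcm(91, 11) = 1001: x ≡ 264 (mod 1001).
Verify: 264 mod 7 = 5 ✓, 264 mod 13 = 4 ✓, 264 mod 11 = 0 ✓.

x ≡ 264 (mod 1001).


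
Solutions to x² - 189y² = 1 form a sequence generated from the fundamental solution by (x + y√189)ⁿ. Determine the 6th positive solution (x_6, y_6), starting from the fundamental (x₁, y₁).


Step 1: Find the fundamental solution (x₁, y₁) of x² - 189y² = 1.
  Expand √189 as a continued fraction. a₀ = ⌊√189⌋ = 13; iterate m_{k+1} = d_k·a_k − m_k, d_{k+1} = (189 − m_{k+1}²)/d_k, a_{k+1} = ⌊(a₀ + m_{k+1})/d_{k+1}⌋ (starting m₀ = 0, d₀ = 1), with convergents p_k = a_k·p_{k-1} + p_{k-2}, q_k = a_k·q_{k-1} + q_{k-2} (p₋₁ = 1, q₋₁ = 0):
  k = 0: a₀ = 13; p₀/q₀ = 13/1; p₀² − 189·q₀² = 169 − 189 = -20.
  k = 1: m = 13, d = 20, a = ⌊(13 + 13)/20⌋ = 1; p/q = (1·13 + 1)/(1·1 + 0) = 14/1; p² − 189·q² = 196 − 189 = 7.
  k = 2: m = 7, d = 7, a = ⌊(13 + 7)/7⌋ = 2; p/q = (2·14 + 13)/(2·1 + 1) = 41/3; p² − 189·q² = 1681 − 1701 = -20.
  k = 3: m = 7, d = 20, a = ⌊(13 + 7)/20⌋ = 1; p/q = (1·41 + 14)/(1·3 + 1) = 55/4; p² − 189·q² = 3025 − 3024 = 1.
  The first convergent with p² − 189·q² = 1 gives the fundamental solution (x₁, y₁) = (55, 4).
Step 2: Apply the recurrence (x_{n+1}, y_{n+1}) = (x₁x_n + 189y₁y_n, x₁y_n + y₁x_n) repeatedly.
  From (x_1, y_1) = (55, 4): x_2 = 55·55 + 189·4·4 = 6049; y_2 = 55·4 + 4·55 = 440.
  From (x_2, y_2) = (6049, 440): x_3 = 55·6049 + 189·4·440 = 665335; y_3 = 55·440 + 4·6049 = 48396.
  From (x_3, y_3) = (665335, 48396): x_4 = 55·665335 + 189·4·48396 = 73180801; y_4 = 55·48396 + 4·665335 = 5323120.
  From (x_4, y_4) = (73180801, 5323120): x_5 = 55·73180801 + 189·4·5323120 = 8049222775; y_5 = 55·5323120 + 4·73180801 = 585494804.
  From (x_5, y_5) = (8049222775, 585494804): x_6 = 55·8049222775 + 189·4·585494804 = 885341324449; y_6 = 55·585494804 + 4·8049222775 = 64399105320.
Step 3: Verify x_6² - 189·y_6² = 783829260777109485153601 - 783829260777109485153600 = 1 (should be 1). ✓

(x_1, y_1) = (55, 4); (x_6, y_6) = (885341324449, 64399105320).


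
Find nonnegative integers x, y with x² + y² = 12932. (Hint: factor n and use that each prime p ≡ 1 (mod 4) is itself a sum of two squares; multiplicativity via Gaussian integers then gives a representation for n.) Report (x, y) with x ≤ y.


Step 1: Factor n = 12932 = 2^2 · 53 · 61.
Step 2: Check the mod-4 condition on each prime factor: 2 = 2 (special); 53 ≡ 1 (mod 4), exponent 1; 61 ≡ 1 (mod 4), exponent 1.
All primes ≡ 3 (mod 4) appear to even exponent (or don't appear), so by the two-squares theorem n IS expressible as a sum of two squares.
Step 3: Build a representation. Group n = k² · m with k = 2 and m = 53 · 61 = 3233 (a product of primes ≡ 1 (mod 4)); a representation of m scales to one of n via (k·x)² + (k·y)² = k²(x² + y²). Each prime p ≡ 1 (mod 4) is itself a sum of two squares; find a² by testing p − a² for a perfect square:
  53: 53 − 1² = 52, 53 − 2² = 49 = 7² ⇒ 53 = 2² + 7².
  61: 61 − 1² = 60, 61 − 2² = 57, 61 − 3² = 52, 61 − 4² = 45, 61 − 5² = 36 = 6² ⇒ 61 = 5² + 6².
  Combine using the Brahmagupta–Fibonacci identity (a² + b²)(c² + d²) = (ac − bd)² + (ad + bc)² = (ac + bd)² + (ad − bc)²:
  53 · 61 = 3233: from (2² + 7²)(5² + 6²), take (2·5 − 7·6, 2·6 + 7·5) = (10 − 42, 12 + 35) = (-32, 47); dropping signs (only squares matter) gives (32, 47); check 32² + 47² = 1024 + 2209 = 3233 ✓.
  Scale by k = 2: (2·32, 2·47) = (64, 94).
Step 4: Order so x ≤ y and verify: 64² + 94² = 4096 + 8836 = 12932 = n. ✓

n = 12932 = 64² + 94² (one valid representation with x ≤ y).


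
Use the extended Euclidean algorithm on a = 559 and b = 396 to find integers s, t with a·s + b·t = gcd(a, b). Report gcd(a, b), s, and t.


Euclidean algorithm on (559, 396) — divide until remainder is 0:
  559 = 1 · 396 + 163
  396 = 2 · 163 + 70
  163 = 2 · 70 + 23
  70 = 3 · 23 + 1
  23 = 23 · 1 + 0
gcd(559, 396) = 1.
Track Bezout coefficients alongside the remainders: start with r₀ = 559 = a·1 + b·0 (s = 1, t = 0) and r₁ = 396 = a·0 + b·1 (s = 0, t = 1); each new remainder r_{k+1} = r_{k-1} − q_k·r_k inherits s_{k+1} = s_{k-1} − q_k·s_k, t_{k+1} = t_{k-1} − q_k·t_k, so r_k = a·s_k + b·t_k at every step:
  q = 1: r = 163, s = 1 − 1·0 = 1, t = 0 − 1·1 = -1  (check: 559·1 + 396·(-1) = 163)
  q = 2: r = 70, s = 0 − 2·1 = -2, t = 1 − 2·(-1) = 3  (check: 559·(-2) + 396·3 = 70)
  q = 2: r = 23, s = 1 − 2·(-2) = 5, t = -1 − 2·3 = -7  (check: 559·5 + 396·(-7) = 23)
  q = 3: r = 1, s = -2 − 3·5 = -17, t = 3 − 3·(-7) = 24  (check: 559·(-17) + 396·24 = 1)
The row with r = 1 (the gcd) gives the Bezout coefficients s = -17, t = 24.
Result: 559 · (-17) + 396 · (24) = 1.

gcd(559, 396) = 1; s = -17, t = 24 (check: 559·(-17) + 396·24 = 1).


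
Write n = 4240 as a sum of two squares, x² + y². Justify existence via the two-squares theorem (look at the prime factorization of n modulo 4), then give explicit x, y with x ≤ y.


Step 1: Factor n = 4240 = 2^4 · 5 · 53.
Step 2: Check the mod-4 condition on each prime factor: 2 = 2 (special); 5 ≡ 1 (mod 4), exponent 1; 53 ≡ 1 (mod 4), exponent 1.
All primes ≡ 3 (mod 4) appear to even exponent (or don't appear), so by the two-squares theorem n IS expressible as a sum of two squares.
Step 3: Build a representation. Group n = k² · m with k = 4 and m = 5 · 53 = 265 (a product of primes ≡ 1 (mod 4)); a representation of m scales to one of n via (k·x)² + (k·y)² = k²(x² + y²). Each prime p ≡ 1 (mod 4) is itself a sum of two squares; find a² by testing p − a² for a perfect square:
  5: 5 − 1² = 4 = 2² ⇒ 5 = 1² + 2².
  53: 53 − 1² = 52, 53 − 2² = 49 = 7² ⇒ 53 = 2² + 7².
  Combine using the Brahmagupta–Fibonacci identity (a² + b²)(c² + d²) = (ac − bd)² + (ad + bc)² = (ac + bd)² + (ad − bc)²:
  5 · 53 = 265: from (1² + 2²)(2² + 7²), take (1·2 − 2·7, 1·7 + 2·2) = (2 − 14, 7 + 4) = (-12, 11); dropping signs (only squares matter) gives (12, 11); check 12² + 11² = 144 + 121 = 265 ✓.
  Scale by k = 4: (4·12, 4·11) = (48, 44).
Step 4: Order so x ≤ y and verify: 44² + 48² = 1936 + 2304 = 4240 = n. ✓

n = 4240 = 44² + 48² (one valid representation with x ≤ y).


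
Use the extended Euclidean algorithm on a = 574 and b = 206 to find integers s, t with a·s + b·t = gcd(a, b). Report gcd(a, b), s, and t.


Euclidean algorithm on (574, 206) — divide until remainder is 0:
  574 = 2 · 206 + 162
  206 = 1 · 162 + 44
  162 = 3 · 44 + 30
  44 = 1 · 30 + 14
  30 = 2 · 14 + 2
  14 = 7 · 2 + 0
gcd(574, 206) = 2.
Track Bezout coefficients alongside the remainders: start with r₀ = 574 = a·1 + b·0 (s = 1, t = 0) and r₁ = 206 = a·0 + b·1 (s = 0, t = 1); each new remainder r_{k+1} = r_{k-1} − q_k·r_k inherits s_{k+1} = s_{k-1} − q_k·s_k, t_{k+1} = t_{k-1} − q_k·t_k, so r_k = a·s_k + b·t_k at every step:
  q = 2: r = 162, s = 1 − 2·0 = 1, t = 0 − 2·1 = -2  (check: 574·1 + 206·(-2) = 162)
  q = 1: r = 44, s = 0 − 1·1 = -1, t = 1 − 1·(-2) = 3  (check: 574·(-1) + 206·3 = 44)
  q = 3: r = 30, s = 1 − 3·(-1) = 4, t = -2 − 3·3 = -11  (check: 574·4 + 206·(-11) = 30)
  q = 1: r = 14, s = -1 − 1·4 = -5, t = 3 − 1·(-11) = 14  (check: 574·(-5) + 206·14 = 14)
  q = 2: r = 2, s = 4 − 2·(-5) = 14, t = -11 − 2·14 = -39  (check: 574·14 + 206·(-39) = 2)
The row with r = 2 (the gcd) gives the Bezout coefficients s = 14, t = -39.
Result: 574 · (14) + 206 · (-39) = 2.

gcd(574, 206) = 2; s = 14, t = -39 (check: 574·14 + 206·(-39) = 2).


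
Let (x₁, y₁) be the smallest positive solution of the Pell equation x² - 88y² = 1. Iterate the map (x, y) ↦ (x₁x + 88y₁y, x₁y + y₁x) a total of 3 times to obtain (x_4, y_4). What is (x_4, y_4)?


Step 1: Find the fundamental solution (x₁, y₁) of x² - 88y² = 1.
  Expand √88 as a continued fraction. a₀ = ⌊√88⌋ = 9; iterate m_{k+1} = d_k·a_k − m_k, d_{k+1} = (88 − m_{k+1}²)/d_k, a_{k+1} = ⌊(a₀ + m_{k+1})/d_{k+1}⌋ (starting m₀ = 0, d₀ = 1), with convergents p_k = a_k·p_{k-1} + p_{k-2}, q_k = a_k·q_{k-1} + q_{k-2} (p₋₁ = 1, q₋₁ = 0):
  k = 0: a₀ = 9; p₀/q₀ = 9/1; p₀² − 88·q₀² = 81 − 88 = -7.
  k = 1: m = 9, d = 7, a = ⌊(9 + 9)/7⌋ = 2; p/q = (2·9 + 1)/(2·1 + 0) = 19/2; p² − 88·q² = 361 − 352 = 9.
  k = 2: m = 5, d = 9, a = ⌊(9 + 5)/9⌋ = 1; p/q = (1·19 + 9)/(1·2 + 1) = 28/3; p² − 88·q² = 784 − 792 = -8.
  k = 3: m = 4, d = 8, a = ⌊(9 + 4)/8⌋ = 1; p/q = (1·28 + 19)/(1·3 + 2) = 47/5; p² − 88·q² = 2209 − 2200 = 9.
  k = 4: m = 4, d = 9, a = ⌊(9 + 4)/9⌋ = 1; p/q = (1·47 + 28)/(1·5 + 3) = 75/8; p² − 88·q² = 5625 − 5632 = -7.
  k = 5: m = 5, d = 7, a = ⌊(9 + 5)/7⌋ = 2; p/q = (2·75 + 47)/(2·8 + 5) = 197/21; p² − 88·q² = 38809 − 38808 = 1.
  The first convergent with p² − 88·q² = 1 gives the fundamental solution (x₁, y₁) = (197, 21).
Step 2: Apply the recurrence (x_{n+1}, y_{n+1}) = (x₁x_n + 88y₁y_n, x₁y_n + y₁x_n) repeatedly.
  From (x_1, y_1) = (197, 21): x_2 = 197·197 + 88·21·21 = 77617; y_2 = 197·21 + 21·197 = 8274.
  From (x_2, y_2) = (77617, 8274): x_3 = 197·77617 + 88·21·8274 = 30580901; y_3 = 197·8274 + 21·77617 = 3259935.
  From (x_3, y_3) = (30580901, 3259935): x_4 = 197·30580901 + 88·21·3259935 = 12048797377; y_4 = 197·3259935 + 21·30580901 = 1284406116.
Step 3: Verify x_4² - 88·y_4² = 145173518232002080129 - 145173518232002080128 = 1 (should be 1). ✓

(x_1, y_1) = (197, 21); (x_4, y_4) = (12048797377, 1284406116).


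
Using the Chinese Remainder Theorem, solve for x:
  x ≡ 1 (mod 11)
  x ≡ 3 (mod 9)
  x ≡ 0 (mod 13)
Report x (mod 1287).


Moduli 11, 9, 13 are pairwise coprime; by CRT there is a unique solution modulo M = 11 · 9 · 13 = 1287.
Solve pairwise, accumulating the modulus:
  Start with x ≡ 1 (mod 11).
  Combine with x ≡ 3 (mod 9): since gcd(11, 9) = 1, we get a unique residue mod 99.
    Write x = 1 + 11·t and substitute into x ≡ 3 (mod 9): 11·t ≡ 3 − 1 = 2 (mod 9).
    Reduce coefficients mod 9: 2·t ≡ 2 (mod 9).
    The inverse of 2 mod 9 is 5 (since 2·5 = 10 = 1·9 + 1), so t ≡ 5·2 = 10 ≡ 1 (mod 9).
    Then x = 1 + 11·1 = 12, valid modulo lcm(11, 9) = 99: x ≡ 12 (mod 99).
  Combine with x ≡ 0 (mod 13): since gcd(99, 13) = 1, we get a unique residue mod 1287.
    Write x = 12 + 99·t and substitute into x ≡ 0 (mod 13): 99·t ≡ 0 − 12 = -12 (mod 13).
    Reduce coefficients mod 13: 8·t ≡ 1 (mod 13).
    The inverse of 8 mod 13 is 5 (since 8·5 = 40 = 3·13 + 1), so t ≡ 5·1 = 5 ≡ 5 (mod 13).
    Then x = 12 + 99·5 = 507, valid modulo lcm(99, 13) = 1287: x ≡ 507 (mod 1287).
Verify: 507 mod 11 = 1 ✓, 507 mod 9 = 3 ✓, 507 mod 13 = 0 ✓.

x ≡ 507 (mod 1287).


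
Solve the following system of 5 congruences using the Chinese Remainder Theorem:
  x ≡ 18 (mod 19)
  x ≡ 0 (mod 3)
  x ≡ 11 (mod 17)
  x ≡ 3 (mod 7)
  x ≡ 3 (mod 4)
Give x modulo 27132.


Product of moduli M = 19 · 3 · 17 · 7 · 4 = 27132.
Merge one congruence at a time:
  Start: x ≡ 18 (mod 19).
  Combine with x ≡ 0 (mod 3); new modulus lcm = 57.
    Write x = 18 + 19·t and substitute into x ≡ 0 (mod 3): 19·t ≡ 0 − 18 = -18 (mod 3).
    Reduce coefficients mod 3: 1·t ≡ 0 (mod 3).
    So t ≡ 0 (mod 3).
    Then x = 18 + 19·0 = 18, valid modulo lcm(19, 3) = 57: x ≡ 18 (mod 57).
  Combine with x ≡ 11 (mod 17); new modulus lcm = 969.
    Write x = 18 + 57·t and substitute into x ≡ 11 (mod 17): 57·t ≡ 11 − 18 = -7 (mod 17).
    Reduce coefficients mod 17: 6·t ≡ 10 (mod 17).
    The inverse of 6 mod 17 is 3 (since 6·3 = 18 = 1·17 + 1), so t ≡ 3·10 = 30 ≡ 13 (mod 17).
    Then x = 18 + 57·13 = 759, valid modulo lcm(57, 17) = 969: x ≡ 759 (mod 969).
  Combine with x ≡ 3 (mod 7); new modulus lcm = 6783.
    Write x = 759 + 969·t and substitute into x ≡ 3 (mod 7): 969·t ≡ 3 − 759 = -756 (mod 7).
    Reduce coefficients mod 7: 3·t ≡ 0 (mod 7).
    The inverse of 3 mod 7 is 5 (since 3·5 = 15 = 2·7 + 1), so t ≡ 5·0 = 0 ≡ 0 (mod 7).
    Then x = 759 + 969·0 = 759, valid modulo lcm(969, 7) = 6783: x ≡ 759 (mod 6783).
  Combine with x ≡ 3 (mod 4); new modulus lcm = 27132.
    Write x = 759 + 6783·t and substitute into x ≡ 3 (mod 4): 6783·t ≡ 3 − 759 = -756 (mod 4).
    Reduce coefficients mod 4: 3·t ≡ 0 (mod 4).
    The inverse of 3 mod 4 is 3 (since 3·3 = 9 = 2·4 + 1), so t ≡ 3·0 = 0 ≡ 0 (mod 4).
    Then x = 759 + 6783·0 = 759, valid modulo lcm(6783, 4) = 27132: x ≡ 759 (mod 27132).
Verify against each original: 759 mod 19 = 18, 759 mod 3 = 0, 759 mod 17 = 11, 759 mod 7 = 3, 759 mod 4 = 3.

x ≡ 759 (mod 27132).


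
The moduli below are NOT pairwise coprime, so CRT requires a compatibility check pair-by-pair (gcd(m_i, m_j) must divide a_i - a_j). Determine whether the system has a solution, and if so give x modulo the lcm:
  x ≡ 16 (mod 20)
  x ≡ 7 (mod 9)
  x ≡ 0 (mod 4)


Moduli 20, 9, 4 are not pairwise coprime, so CRT works modulo lcm(m_i) when all pairwise compatibility conditions hold.
Pairwise compatibility: gcd(m_i, m_j) must divide a_i - a_j for every pair.
Merge one congruence at a time:
  Start: x ≡ 16 (mod 20).
  Combine with x ≡ 7 (mod 9): gcd(20, 9) = 1; 7 - 16 = -9, which IS divisible by 1, so compatible.
    Write x = 16 + 20·t and substitute into x ≡ 7 (mod 9): 20·t ≡ 7 − 16 = -9 (mod 9).
    Reduce coefficients mod 9: 2·t ≡ 0 (mod 9).
    The inverse of 2 mod 9 is 5 (since 2·5 = 10 = 1·9 + 1), so t ≡ 5·0 = 0 ≡ 0 (mod 9).
    Then x = 16 + 20·0 = 16, valid modulo lcm(20, 9) = 180: x ≡ 16 (mod 180).
  Combine with x ≡ 0 (mod 4): gcd(180, 4) = 4; 0 - 16 = -16, which IS divisible by 4, so compatible.
    Write x = 16 + 180·t and substitute into x ≡ 0 (mod 4): 180·t ≡ 0 − 16 = -16 (mod 4).
    Divide the congruence (and modulus) by g = 4: 45·t ≡ -4 (mod 1).
    Modulo 1 every t works; take t = 0.
    Then x = 16 + 180·0 = 16, valid modulo lcm(180, 4) = 180: x ≡ 16 (mod 180).
Verify: 16 mod 20 = 16, 16 mod 9 = 7, 16 mod 4 = 0.

x ≡ 16 (mod 180).


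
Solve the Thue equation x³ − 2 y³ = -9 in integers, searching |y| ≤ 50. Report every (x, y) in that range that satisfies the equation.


The equation is x³ - 2y³ = -9. For fixed y, x³ = 2·y³ − 9, so a solution requires the RHS to be a perfect cube.
Strategy: iterate y from -50 to 50, compute RHS = 2·y³ − 9, and check whether it is a (positive or negative) perfect cube.
Check small values of y:
  y = 0: RHS = -9 is not a perfect cube.
  y = 1: RHS = -7 is not a perfect cube.
  y = -1: RHS = -11 is not a perfect cube.
  y = 2: RHS = 7 is not a perfect cube.
  y = -2: RHS = -25 is not a perfect cube.
  y = 3: RHS = 45 is not a perfect cube.
  y = -3: RHS = -63 is not a perfect cube.
Continuing the search up to |y| = 50 finds no solutions either.
No (x, y) in the scanned range satisfies the equation.

No integer solutions with |y| ≤ 50.


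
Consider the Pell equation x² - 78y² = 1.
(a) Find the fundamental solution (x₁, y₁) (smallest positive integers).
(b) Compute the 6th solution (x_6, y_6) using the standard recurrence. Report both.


Step 1: Find the fundamental solution (x₁, y₁) of x² - 78y² = 1.
  Expand √78 as a continued fraction. a₀ = ⌊√78⌋ = 8; iterate m_{k+1} = d_k·a_k − m_k, d_{k+1} = (78 − m_{k+1}²)/d_k, a_{k+1} = ⌊(a₀ + m_{k+1})/d_{k+1}⌋ (starting m₀ = 0, d₀ = 1), with convergents p_k = a_k·p_{k-1} + p_{k-2}, q_k = a_k·q_{k-1} + q_{k-2} (p₋₁ = 1, q₋₁ = 0):
  k = 0: a₀ = 8; p₀/q₀ = 8/1; p₀² − 78·q₀² = 64 − 78 = -14.
  k = 1: m = 8, d = 14, a = ⌊(8 + 8)/14⌋ = 1; p/q = (1·8 + 1)/(1·1 + 0) = 9/1; p² − 78·q² = 81 − 78 = 3.
  k = 2: m = 6, d = 3, a = ⌊(8 + 6)/3⌋ = 4; p/q = (4·9 + 8)/(4·1 + 1) = 44/5; p² − 78·q² = 1936 − 1950 = -14.
  k = 3: m = 6, d = 14, a = ⌊(8 + 6)/14⌋ = 1; p/q = (1·44 + 9)/(1·5 + 1) = 53/6; p² − 78·q² = 2809 − 2808 = 1.
  The first convergent with p² − 78·q² = 1 gives the fundamental solution (x₁, y₁) = (53, 6).
Step 2: Apply the recurrence (x_{n+1}, y_{n+1}) = (x₁x_n + 78y₁y_n, x₁y_n + y₁x_n) repeatedly.
  From (x_1, y_1) = (53, 6): x_2 = 53·53 + 78·6·6 = 5617; y_2 = 53·6 + 6·53 = 636.
  From (x_2, y_2) = (5617, 636): x_3 = 53·5617 + 78·6·636 = 595349; y_3 = 53·636 + 6·5617 = 67410.
  From (x_3, y_3) = (595349, 67410): x_4 = 53·595349 + 78·6·67410 = 63101377; y_4 = 53·67410 + 6·595349 = 7144824.
  From (x_4, y_4) = (63101377, 7144824): x_5 = 53·63101377 + 78·6·7144824 = 6688150613; y_5 = 53·7144824 + 6·63101377 = 757283934.
  From (x_5, y_5) = (6688150613, 757283934): x_6 = 53·6688150613 + 78·6·757283934 = 708880863601; y_6 = 53·757283934 + 6·6688150613 = 80264952180.
Step 3: Verify x_6² - 78·y_6² = 502512078779699566687201 - 502512078779699566687200 = 1 (should be 1). ✓

(x_1, y_1) = (53, 6); (x_6, y_6) = (708880863601, 80264952180).


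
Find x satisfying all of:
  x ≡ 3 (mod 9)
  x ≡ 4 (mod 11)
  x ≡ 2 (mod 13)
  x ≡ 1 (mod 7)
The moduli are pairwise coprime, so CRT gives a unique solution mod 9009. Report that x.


Product of moduli M = 9 · 11 · 13 · 7 = 9009.
Merge one congruence at a time:
  Start: x ≡ 3 (mod 9).
  Combine with x ≡ 4 (mod 11); new modulus lcm = 99.
    Write x = 3 + 9·t and substitute into x ≡ 4 (mod 11): 9·t ≡ 4 − 3 = 1 (mod 11).
    The inverse of 9 mod 11 is 5 (since 9·5 = 45 = 4·11 + 1), so t ≡ 5·1 = 5 ≡ 5 (mod 11).
    Then x = 3 + 9·5 = 48, valid modulo lcm(9, 11) = 99: x ≡ 48 (mod 99).
  Combine with x ≡ 2 (mod 13); new modulus lcm = 1287.
    Write x = 48 + 99·t and substitute into x ≡ 2 (mod 13): 99·t ≡ 2 − 48 = -46 (mod 13).
    Reduce coefficients mod 13: 8·t ≡ 6 (mod 13).
    The inverse of 8 mod 13 is 5 (since 8·5 = 40 = 3·13 + 1), so t ≡ 5·6 = 30 ≡ 4 (mod 13).
    Then x = 48 + 99·4 = 444, valid modulo lcm(99, 13) = 1287: x ≡ 444 (mod 1287).
  Combine with x ≡ 1 (mod 7); new modulus lcm = 9009.
    Write x = 444 + 1287·t and substitute into x ≡ 1 (mod 7): 1287·t ≡ 1 − 444 = -443 (mod 7).
    Reduce coefficients mod 7: 6·t ≡ 5 (mod 7).
    The inverse of 6 mod 7 is 6 (since 6·6 = 36 = 5·7 + 1), so t ≡ 6·5 = 30 ≡ 2 (mod 7).
    Then x = 444 + 1287·2 = 3018, valid modulo lcm(1287, 7) = 9009: x ≡ 3018 (mod 9009).
Verify against each original: 3018 mod 9 = 3, 3018 mod 11 = 4, 3018 mod 13 = 2, 3018 mod 7 = 1.

x ≡ 3018 (mod 9009).


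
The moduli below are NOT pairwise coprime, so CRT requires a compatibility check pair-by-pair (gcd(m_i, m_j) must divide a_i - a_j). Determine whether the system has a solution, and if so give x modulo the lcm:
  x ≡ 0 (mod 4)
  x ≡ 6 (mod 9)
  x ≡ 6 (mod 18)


Moduli 4, 9, 18 are not pairwise coprime, so CRT works modulo lcm(m_i) when all pairwise compatibility conditions hold.
Pairwise compatibility: gcd(m_i, m_j) must divide a_i - a_j for every pair.
Merge one congruence at a time:
  Start: x ≡ 0 (mod 4).
  Combine with x ≡ 6 (mod 9): gcd(4, 9) = 1; 6 - 0 = 6, which IS divisible by 1, so compatible.
    Write x = 0 + 4·t and substitute into x ≡ 6 (mod 9): 4·t ≡ 6 − 0 = 6 (mod 9).
    The inverse of 4 mod 9 is 7 (since 4·7 = 28 = 3·9 + 1), so t ≡ 7·6 = 42 ≡ 6 (mod 9).
    Then x = 0 + 4·6 = 24, valid modulo lcm(4, 9) = 36: x ≡ 24 (mod 36).
  Combine with x ≡ 6 (mod 18): gcd(36, 18) = 18; 6 - 24 = -18, which IS divisible by 18, so compatible.
    Write x = 24 + 36·t and substitute into x ≡ 6 (mod 18): 36·t ≡ 6 − 24 = -18 (mod 18).
    Divide the congruence (and modulus) by g = 18: 2·t ≡ -1 (mod 1).
    Modulo 1 every t works; take t = 0.
    Then x = 24 + 36·0 = 24, valid modulo lcm(36, 18) = 36: x ≡ 24 (mod 36).
Verify: 24 mod 4 = 0, 24 mod 9 = 6, 24 mod 18 = 6.

x ≡ 24 (mod 36).
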